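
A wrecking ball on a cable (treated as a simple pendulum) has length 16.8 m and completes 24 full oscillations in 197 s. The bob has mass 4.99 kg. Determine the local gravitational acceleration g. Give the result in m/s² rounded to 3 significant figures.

9.84 m/s²

T = 197/24 = 8.208 s.
From T = 2π√(L/g), g = 4π²L/T² = 4π² × 16.8/8.208² = 9.84 m/s².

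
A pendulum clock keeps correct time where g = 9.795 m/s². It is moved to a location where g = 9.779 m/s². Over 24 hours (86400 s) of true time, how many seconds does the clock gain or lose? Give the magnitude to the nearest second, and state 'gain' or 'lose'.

The clock's period scales as T ∝ 1/√g, so T'/T = √(9.795/9.779) = 1.00082.
In 86400 s of true time the clock registers 86400/1.00082 = 86329.4 s, so it loses 71 s.

lose 71 s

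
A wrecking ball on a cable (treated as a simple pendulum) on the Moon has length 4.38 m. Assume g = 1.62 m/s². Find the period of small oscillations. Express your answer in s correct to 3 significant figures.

10.3 s

T = 2π√(L/g) = 2π√(4.38/1.62) = 2π × 1.644 = 10.3 s.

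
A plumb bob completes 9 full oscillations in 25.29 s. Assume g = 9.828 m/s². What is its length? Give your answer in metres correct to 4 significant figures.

T = 25.29/9 = 2.8100 s.
From T = 2π√(L/g), L = gT²/(4π²) = 9.828 × 2.8100²/(4π²) = 1.966 m.

1.966 m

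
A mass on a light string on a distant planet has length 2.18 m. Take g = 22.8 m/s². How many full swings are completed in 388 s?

199

T = 2π√(L/g) = 2π√(2.18/22.8) = 1.943 s.
Number of complete oscillations = ⌊388/1.943⌋ = ⌊199.7⌋ = 199.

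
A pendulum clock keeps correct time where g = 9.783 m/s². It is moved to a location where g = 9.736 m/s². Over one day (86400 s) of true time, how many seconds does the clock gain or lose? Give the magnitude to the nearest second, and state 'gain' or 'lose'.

The clock's period scales as T ∝ 1/√g, so T'/T = √(9.783/9.736) = 1.00241.
In 86400 s of true time the clock registers 86400/1.00241 = 86192.2 s, so it loses 208 s.

lose 208 s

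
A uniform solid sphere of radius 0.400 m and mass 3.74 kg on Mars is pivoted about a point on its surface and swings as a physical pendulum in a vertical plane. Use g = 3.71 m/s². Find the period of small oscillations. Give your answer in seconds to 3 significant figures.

2.44 s

I_cm = (2/5)mr² = 0.2394 kg·m². The pivot is at distance d = 0.400 m from the centre of mass.
By the parallel-axis theorem, I = I_cm + md² = 0.2394 + 0.5984 = 0.8378 kg·m².
T = 2π√(I/(mgd)) = 2π√(0.8378/(3.74 × 3.71 × 0.400)) = 2.44 s.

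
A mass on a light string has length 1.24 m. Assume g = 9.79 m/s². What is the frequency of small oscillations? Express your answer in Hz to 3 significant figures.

T = 2π√(L/g) = 2π√(1.24/9.79) = 2.236 s, so f = 1/T = 0.447 Hz.

0.447 Hz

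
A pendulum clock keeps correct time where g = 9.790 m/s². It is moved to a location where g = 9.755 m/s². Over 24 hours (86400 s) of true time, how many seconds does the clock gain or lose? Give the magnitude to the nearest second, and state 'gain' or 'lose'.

lose 155 s

The clock's period scales as T ∝ 1/√g, so T'/T = √(9.790/9.755) = 1.00179.
In 86400 s of true time the clock registers 86400/1.00179 = 86245.4 s, so it loses 155 s.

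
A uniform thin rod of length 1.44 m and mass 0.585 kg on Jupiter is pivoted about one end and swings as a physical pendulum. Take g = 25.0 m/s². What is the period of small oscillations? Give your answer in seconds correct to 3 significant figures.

For a physical pendulum T = 2π√(I/(mgd)), with d = 0.7200 m from pivot to centre of mass.
I_cm = mL²/12 = 0.585 × 1.44²/12 = 0.1011 kg·m²; I = I_cm + md² = 0.1011 + 0.585 × 0.7200² = 0.4044 kg·m².
T = 2π√(0.4044/(0.585 × 25.0 × 0.7200)) = 1.23 s.

1.23 s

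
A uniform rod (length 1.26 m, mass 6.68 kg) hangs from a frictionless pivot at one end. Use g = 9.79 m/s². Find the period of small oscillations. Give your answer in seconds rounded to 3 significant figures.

1.84 s

For a physical pendulum T = 2π√(I/(mgd)), with d = 0.6300 m from pivot to centre of mass.
I_cm = mL²/12 = 6.68 × 1.26²/12 = 0.8838 kg·m²; I = I_cm + md² = 0.8838 + 6.68 × 0.6300² = 3.535 kg·m².
T = 2π√(3.535/(6.68 × 9.79 × 0.6300)) = 1.84 s.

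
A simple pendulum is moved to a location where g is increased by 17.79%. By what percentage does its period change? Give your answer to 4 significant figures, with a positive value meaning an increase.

-7.861%

T ∝ 1/√g, so T'/T = 1/√(1.1779) = 0.92139.
Percentage change in T = (0.92139 − 1) × 100% = -7.861%.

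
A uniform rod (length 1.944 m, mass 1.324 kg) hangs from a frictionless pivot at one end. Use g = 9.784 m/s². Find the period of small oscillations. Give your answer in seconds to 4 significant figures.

For a physical pendulum T = 2π√(I/(mgd)), with d = 0.97200 m from pivot to centre of mass.
I_cm = mL²/12 = 1.324 × 1.944²/12 = 0.41696 kg·m²; I = I_cm + md² = 0.41696 + 1.324 × 0.97200² = 1.6679 kg·m².
T = 2π√(1.6679/(1.324 × 9.784 × 0.97200)) = 2.287 s.

2.287 s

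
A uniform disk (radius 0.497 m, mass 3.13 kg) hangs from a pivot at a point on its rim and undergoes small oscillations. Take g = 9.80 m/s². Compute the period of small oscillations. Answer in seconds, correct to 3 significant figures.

I_cm = ½mr² = 0.3866 kg·m². The pivot is at distance d = 0.497 m from the centre of mass.
By the parallel-axis theorem, I = I_cm + md² = 0.3866 + 0.7731 = 1.160 kg·m².
T = 2π√(I/(mgd)) = 2π√(1.160/(3.13 × 9.80 × 0.497)) = 1.73 s.

1.73 s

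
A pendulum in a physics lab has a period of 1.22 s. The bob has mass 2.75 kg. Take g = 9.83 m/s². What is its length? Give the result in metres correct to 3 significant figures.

From T = 2π√(L/g), L = gT²/(4π²) = 9.83 × 1.220²/(4π²) = 0.371 m.

0.371 m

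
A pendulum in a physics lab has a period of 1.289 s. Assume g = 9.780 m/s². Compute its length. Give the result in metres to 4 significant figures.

0.4116 m

From T = 2π√(L/g), L = gT²/(4π²) = 9.780 × 1.2890²/(4π²) = 0.4116 m.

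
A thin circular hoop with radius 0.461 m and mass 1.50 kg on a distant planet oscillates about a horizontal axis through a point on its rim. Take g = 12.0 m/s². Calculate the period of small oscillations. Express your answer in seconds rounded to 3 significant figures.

I_cm = mr² = 0.3188 kg·m². The pivot is at distance d = 0.461 m from the centre of mass.
By the parallel-axis theorem, I = I_cm + md² = 0.3188 + 0.3188 = 0.6376 kg·m².
T = 2π√(I/(mgd)) = 2π√(0.6376/(1.50 × 12.0 × 0.461)) = 1.74 s.

1.74 s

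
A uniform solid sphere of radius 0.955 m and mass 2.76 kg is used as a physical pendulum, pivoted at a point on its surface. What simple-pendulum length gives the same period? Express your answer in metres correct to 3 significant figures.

The equivalent simple-pendulum length is L_eq = I/(md), where I is about the pivot and d = 0.9550 m.
I_cm = (2/5)mR² = 1.007 kg·m², so I = I_cm + md² = 1.007 + 2.517 = 3.524 kg·m².
L_eq = 3.524/(2.76 × 0.9550) = 1.34 m.

1.34 m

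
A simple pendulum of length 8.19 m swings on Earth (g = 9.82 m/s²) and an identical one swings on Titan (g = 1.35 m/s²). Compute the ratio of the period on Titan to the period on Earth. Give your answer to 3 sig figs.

2.70

T ∝ 1/√g, so T₂/T₁ = √(g₁/g₂) = √(9.82/1.35) = 2.70.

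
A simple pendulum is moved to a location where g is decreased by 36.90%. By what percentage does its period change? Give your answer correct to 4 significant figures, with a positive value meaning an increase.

T ∝ 1/√g, so T'/T = 1/√(0.63100) = 1.2589.
Percentage change in T = (1.2589 − 1) × 100% = 25.89%.

25.89%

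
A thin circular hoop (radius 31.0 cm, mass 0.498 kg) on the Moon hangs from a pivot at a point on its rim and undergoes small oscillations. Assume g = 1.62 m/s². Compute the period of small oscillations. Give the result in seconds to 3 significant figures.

I_cm = mr² = 0.04786 kg·m². The pivot is at distance d = 0.310 m from the centre of mass.
By the parallel-axis theorem, I = I_cm + md² = 0.04786 + 0.04786 = 0.09572 kg·m².
T = 2π√(I/(mgd)) = 2π√(0.09572/(0.498 × 1.62 × 0.310)) = 3.89 s.

3.89 s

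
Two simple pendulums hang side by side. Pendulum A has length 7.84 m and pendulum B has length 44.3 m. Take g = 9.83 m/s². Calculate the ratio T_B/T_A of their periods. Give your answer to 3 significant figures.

T ∝ √L, so T_B/T_A = √(L_B/L_A) = √(44.3/7.84) = 2.38.

2.38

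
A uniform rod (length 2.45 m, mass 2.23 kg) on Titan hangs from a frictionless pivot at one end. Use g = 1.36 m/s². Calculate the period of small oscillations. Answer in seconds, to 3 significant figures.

6.89 s

For a physical pendulum T = 2π√(I/(mgd)), with d = 1.225 m from pivot to centre of mass.
I_cm = mL²/12 = 2.23 × 2.45²/12 = 1.115 kg·m²; I = I_cm + md² = 1.115 + 2.23 × 1.225² = 4.462 kg·m².
T = 2π√(4.462/(2.23 × 1.36 × 1.225)) = 6.89 s.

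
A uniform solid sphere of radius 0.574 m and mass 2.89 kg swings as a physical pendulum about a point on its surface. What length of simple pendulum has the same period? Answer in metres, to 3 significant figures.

The equivalent simple-pendulum length is L_eq = I/(md), where I is about the pivot and d = 0.5740 m.
I_cm = (2/5)mR² = 0.3809 kg·m², so I = I_cm + md² = 0.3809 + 0.9522 = 1.333 kg·m².
L_eq = 1.333/(2.89 × 0.5740) = 0.804 m.

0.804 m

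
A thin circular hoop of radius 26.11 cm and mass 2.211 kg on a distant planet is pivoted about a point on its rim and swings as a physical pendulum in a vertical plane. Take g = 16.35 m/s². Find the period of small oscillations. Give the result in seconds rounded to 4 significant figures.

1.123 s

I_cm = mr² = 0.15073 kg·m². The pivot is at distance d = 0.2611 m from the centre of mass.
By the parallel-axis theorem, I = I_cm + md² = 0.15073 + 0.15073 = 0.30146 kg·m².
T = 2π√(I/(mgd)) = 2π√(0.30146/(2.211 × 16.35 × 0.2611)) = 1.123 s.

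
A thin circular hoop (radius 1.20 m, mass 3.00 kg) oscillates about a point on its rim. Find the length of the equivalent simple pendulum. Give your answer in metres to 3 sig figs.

2.40 m

The equivalent simple-pendulum length is L_eq = I/(md), where I is about the pivot and d = 1.200 m.
I_cm = mR² = 4.320 kg·m², so I = I_cm + md² = 4.320 + 4.320 = 8.640 kg·m².
L_eq = 8.640/(3.00 × 1.200) = 2.40 m.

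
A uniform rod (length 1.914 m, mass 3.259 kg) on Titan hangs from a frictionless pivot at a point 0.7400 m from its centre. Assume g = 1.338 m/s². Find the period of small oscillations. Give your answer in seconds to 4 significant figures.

5.832 s

For a physical pendulum T = 2π√(I/(mgd)), with d = 0.74000 m from pivot to centre of mass.
I_cm = mL²/12 = 3.259 × 1.914²/12 = 0.99492 kg·m²; I = I_cm + md² = 0.99492 + 3.259 × 0.74000² = 2.7795 kg·m².
T = 2π√(2.7795/(3.259 × 1.338 × 0.74000)) = 5.832 s.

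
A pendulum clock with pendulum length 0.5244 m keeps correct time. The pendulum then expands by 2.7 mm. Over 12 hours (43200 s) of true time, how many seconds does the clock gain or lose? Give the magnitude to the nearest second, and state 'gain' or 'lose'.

T ∝ √L, so T'/T = √(0.52710/0.5244) = 1.00257.
In 43200 s of true time the clock registers 43200/1.00257 = 43089.2 s, so it loses 111 s.

lose 111 s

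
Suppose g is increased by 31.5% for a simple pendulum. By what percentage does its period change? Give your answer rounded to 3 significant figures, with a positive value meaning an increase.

-12.8%

T ∝ 1/√g, so T'/T = 1/√(1.315) = 0.8720.
Percentage change in T = (0.8720 − 1) × 100% = -12.8%.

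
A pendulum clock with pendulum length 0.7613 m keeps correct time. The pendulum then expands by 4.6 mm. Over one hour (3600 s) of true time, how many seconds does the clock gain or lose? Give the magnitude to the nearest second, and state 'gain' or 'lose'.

lose 11 s

T ∝ √L, so T'/T = √(0.76590/0.7613) = 1.00302.
In 3600 s of true time the clock registers 3600/1.00302 = 3589.2 s, so it loses 11 s.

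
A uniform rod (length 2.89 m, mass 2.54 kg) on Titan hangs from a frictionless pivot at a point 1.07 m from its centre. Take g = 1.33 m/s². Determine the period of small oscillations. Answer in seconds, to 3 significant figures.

For a physical pendulum T = 2π√(I/(mgd)), with d = 1.070 m from pivot to centre of mass.
I_cm = mL²/12 = 2.54 × 2.89²/12 = 1.768 kg·m²; I = I_cm + md² = 1.768 + 2.54 × 1.070² = 4.676 kg·m².
T = 2π√(4.676/(2.54 × 1.33 × 1.070)) = 7.15 s.

7.15 s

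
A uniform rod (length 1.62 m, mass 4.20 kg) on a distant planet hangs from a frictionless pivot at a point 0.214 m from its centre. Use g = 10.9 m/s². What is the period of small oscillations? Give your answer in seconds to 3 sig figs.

2.12 s

For a physical pendulum T = 2π√(I/(mgd)), with d = 0.2140 m from pivot to centre of mass.
I_cm = mL²/12 = 4.20 × 1.62²/12 = 0.9185 kg·m²; I = I_cm + md² = 0.9185 + 4.20 × 0.2140² = 1.111 kg·m².
T = 2π√(1.111/(4.20 × 10.9 × 0.2140)) = 2.12 s.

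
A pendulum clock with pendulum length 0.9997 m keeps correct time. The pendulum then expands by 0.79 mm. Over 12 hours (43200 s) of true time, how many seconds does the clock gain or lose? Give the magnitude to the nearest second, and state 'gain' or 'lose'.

T ∝ √L, so T'/T = √(1.00049/0.9997) = 1.00040.
In 43200 s of true time the clock registers 43200/1.00040 = 43182.9 s, so it loses 17 s.

lose 17 s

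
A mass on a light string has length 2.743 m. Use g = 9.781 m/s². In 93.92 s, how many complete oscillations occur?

28

T = 2π√(L/g) = 2π√(2.743/9.781) = 3.3274 s.
Number of complete oscillations = ⌊93.92/3.3274⌋ = ⌊28.226⌋ = 28.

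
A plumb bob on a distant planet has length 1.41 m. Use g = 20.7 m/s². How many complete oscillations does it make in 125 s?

T = 2π√(L/g) = 2π√(1.41/20.7) = 1.640 s.
Number of complete oscillations = ⌊125/1.640⌋ = ⌊76.23⌋ = 76.

76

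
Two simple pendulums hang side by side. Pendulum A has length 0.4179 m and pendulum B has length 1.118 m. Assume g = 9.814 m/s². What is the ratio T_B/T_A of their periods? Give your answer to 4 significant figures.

1.636

T ∝ √L, so T_B/T_A = √(L_B/L_A) = √(1.118/0.4179) = 1.636.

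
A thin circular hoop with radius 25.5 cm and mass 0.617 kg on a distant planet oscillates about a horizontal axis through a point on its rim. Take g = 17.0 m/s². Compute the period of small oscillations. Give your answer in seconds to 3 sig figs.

I_cm = mr² = 0.04012 kg·m². The pivot is at distance d = 0.255 m from the centre of mass.
By the parallel-axis theorem, I = I_cm + md² = 0.04012 + 0.04012 = 0.08024 kg·m².
T = 2π√(I/(mgd)) = 2π√(0.08024/(0.617 × 17.0 × 0.255)) = 1.09 s.

1.09 s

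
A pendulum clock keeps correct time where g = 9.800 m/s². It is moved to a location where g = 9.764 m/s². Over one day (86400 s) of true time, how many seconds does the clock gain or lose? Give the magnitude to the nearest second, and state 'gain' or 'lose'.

The clock's period scales as T ∝ 1/√g, so T'/T = √(9.800/9.764) = 1.00184.
In 86400 s of true time the clock registers 86400/1.00184 = 86241.2 s, so it loses 159 s.

lose 159 s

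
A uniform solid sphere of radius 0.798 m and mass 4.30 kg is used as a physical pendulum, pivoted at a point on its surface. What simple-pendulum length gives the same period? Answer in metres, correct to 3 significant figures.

The equivalent simple-pendulum length is L_eq = I/(md), where I is about the pivot and d = 0.7980 m.
I_cm = (2/5)mR² = 1.095 kg·m², so I = I_cm + md² = 1.095 + 2.738 = 3.834 kg·m².
L_eq = 3.834/(4.30 × 0.7980) = 1.12 m.

1.12 m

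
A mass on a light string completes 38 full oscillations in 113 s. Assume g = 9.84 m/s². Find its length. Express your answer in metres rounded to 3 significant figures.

2.20 m

T = 113/38 = 2.974 s.
From T = 2π√(L/g), L = gT²/(4π²) = 9.84 × 2.974²/(4π²) = 2.20 m.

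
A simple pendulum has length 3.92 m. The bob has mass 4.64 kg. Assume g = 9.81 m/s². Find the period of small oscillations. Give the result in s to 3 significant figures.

3.97 s

T = 2π√(L/g) = 2π√(3.92/9.81) = 2π × 0.6321 = 3.97 s.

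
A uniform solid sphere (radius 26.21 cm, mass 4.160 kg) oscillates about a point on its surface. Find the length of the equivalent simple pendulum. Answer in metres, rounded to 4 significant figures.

The equivalent simple-pendulum length is L_eq = I/(md), where I is about the pivot and d = 0.26210 m.
I_cm = (2/5)mR² = 0.11431 kg·m², so I = I_cm + md² = 0.11431 + 0.28578 = 0.40009 kg·m².
L_eq = 0.40009/(4.160 × 0.26210) = 0.3669 m.

0.3669 m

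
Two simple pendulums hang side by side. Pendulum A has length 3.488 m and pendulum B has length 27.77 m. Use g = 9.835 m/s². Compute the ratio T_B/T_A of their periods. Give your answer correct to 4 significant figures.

T ∝ √L, so T_B/T_A = √(L_B/L_A) = √(27.77/3.488) = 2.822.

2.822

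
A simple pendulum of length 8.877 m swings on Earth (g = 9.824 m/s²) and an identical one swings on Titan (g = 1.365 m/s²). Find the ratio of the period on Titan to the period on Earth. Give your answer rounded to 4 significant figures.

T ∝ 1/√g, so T₂/T₁ = √(g₁/g₂) = √(9.824/1.365) = 2.683.

2.683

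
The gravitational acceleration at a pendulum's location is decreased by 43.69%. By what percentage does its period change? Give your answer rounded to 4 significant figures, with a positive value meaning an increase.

T ∝ 1/√g, so T'/T = 1/√(0.56310) = 1.3326.
Percentage change in T = (1.3326 − 1) × 100% = 33.26%.

33.26%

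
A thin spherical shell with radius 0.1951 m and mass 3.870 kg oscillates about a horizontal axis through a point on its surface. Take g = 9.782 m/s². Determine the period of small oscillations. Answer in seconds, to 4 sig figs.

I_cm = (2/3)mr² = 0.098205 kg·m². The pivot is at distance d = 0.1951 m from the centre of mass.
By the parallel-axis theorem, I = I_cm + md² = 0.098205 + 0.14731 = 0.24551 kg·m².
T = 2π√(I/(mgd)) = 2π√(0.24551/(3.870 × 9.782 × 0.1951)) = 1.146 s.

1.146 s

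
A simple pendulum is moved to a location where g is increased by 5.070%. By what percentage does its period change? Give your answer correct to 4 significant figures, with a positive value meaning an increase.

T ∝ 1/√g, so T'/T = 1/√(1.0507) = 0.97557.
Percentage change in T = (0.97557 − 1) × 100% = -2.443%.

-2.443%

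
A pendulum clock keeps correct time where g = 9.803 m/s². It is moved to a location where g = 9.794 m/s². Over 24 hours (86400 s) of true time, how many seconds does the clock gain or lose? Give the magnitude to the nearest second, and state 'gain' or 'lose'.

The clock's period scales as T ∝ 1/√g, so T'/T = √(9.803/9.794) = 1.00046.
In 86400 s of true time the clock registers 86400/1.00046 = 86360.3 s, so it loses 40 s.

lose 40 s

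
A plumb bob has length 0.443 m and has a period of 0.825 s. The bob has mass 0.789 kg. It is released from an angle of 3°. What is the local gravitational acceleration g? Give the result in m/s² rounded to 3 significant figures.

From T = 2π√(L/g), g = 4π²L/T² = 4π² × 0.443/0.8250² = 25.7 m/s².

25.7 m/s²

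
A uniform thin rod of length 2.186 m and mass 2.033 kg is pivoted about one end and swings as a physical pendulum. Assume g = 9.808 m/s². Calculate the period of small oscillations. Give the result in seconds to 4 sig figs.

For a physical pendulum T = 2π√(I/(mgd)), with d = 1.0930 m from pivot to centre of mass.
I_cm = mL²/12 = 2.033 × 2.186²/12 = 0.80957 kg·m²; I = I_cm + md² = 0.80957 + 2.033 × 1.0930² = 3.2383 kg·m².
T = 2π√(3.2383/(2.033 × 9.808 × 1.0930)) = 2.422 s.

2.422 s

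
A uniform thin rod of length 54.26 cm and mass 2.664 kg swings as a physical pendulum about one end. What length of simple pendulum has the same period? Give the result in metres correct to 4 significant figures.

0.3617 m

The equivalent simple-pendulum length is L_eq = I/(md), where I is about the pivot and d = 0.27130 m.
I_cm = (1/12)mL² = 0.065360 kg·m², so I = I_cm + md² = 0.065360 + 0.19608 = 0.26144 kg·m².
L_eq = 0.26144/(2.664 × 0.27130) = 0.3617 m.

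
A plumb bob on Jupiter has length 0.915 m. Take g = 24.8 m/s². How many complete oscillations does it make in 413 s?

T = 2π√(L/g) = 2π√(0.915/24.8) = 1.207 s.
Number of complete oscillations = ⌊413/1.207⌋ = ⌊342.2⌋ = 342.

342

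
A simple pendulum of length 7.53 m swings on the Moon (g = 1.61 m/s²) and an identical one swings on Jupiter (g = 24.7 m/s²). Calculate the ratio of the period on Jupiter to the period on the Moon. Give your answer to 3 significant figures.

T ∝ 1/√g, so T₂/T₁ = √(g₁/g₂) = √(1.61/24.7) = 0.255.

0.255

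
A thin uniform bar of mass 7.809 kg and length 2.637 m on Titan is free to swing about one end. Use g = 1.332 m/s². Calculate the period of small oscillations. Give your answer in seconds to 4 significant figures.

7.218 s

For a physical pendulum T = 2π√(I/(mgd)), with d = 1.3185 m from pivot to centre of mass.
I_cm = mL²/12 = 7.809 × 2.637²/12 = 4.5252 kg·m²; I = I_cm + md² = 4.5252 + 7.809 × 1.3185² = 18.101 kg·m².
T = 2π√(18.101/(7.809 × 1.332 × 1.3185)) = 7.218 s.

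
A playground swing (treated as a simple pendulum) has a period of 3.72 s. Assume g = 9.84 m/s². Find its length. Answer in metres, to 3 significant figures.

From T = 2π√(L/g), L = gT²/(4π²) = 9.84 × 3.720²/(4π²) = 3.45 m.

3.45 m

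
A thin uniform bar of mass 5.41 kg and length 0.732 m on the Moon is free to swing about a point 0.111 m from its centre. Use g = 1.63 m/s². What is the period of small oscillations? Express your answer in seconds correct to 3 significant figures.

For a physical pendulum T = 2π√(I/(mgd)), with d = 0.1110 m from pivot to centre of mass.
I_cm = mL²/12 = 5.41 × 0.732²/12 = 0.2416 kg·m²; I = I_cm + md² = 0.2416 + 5.41 × 0.1110² = 0.3082 kg·m².
T = 2π√(0.3082/(5.41 × 1.63 × 0.1110)) = 3.53 s.

3.53 s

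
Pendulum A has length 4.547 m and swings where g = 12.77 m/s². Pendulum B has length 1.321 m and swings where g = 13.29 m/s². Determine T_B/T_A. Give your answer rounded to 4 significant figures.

0.5284

T = 2π√(L/g), so T_B/T_A = √((L_B/g_B)/(L_A/g_A)) = √((1.321/13.29)/(4.547/12.77)) = 0.5284.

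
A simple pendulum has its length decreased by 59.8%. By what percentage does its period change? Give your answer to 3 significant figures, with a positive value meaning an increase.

-36.6%

T ∝ √L, so T'/T = √(0.4020) = 0.6340.
Percentage change in T = (0.6340 − 1) × 100% = -36.6%.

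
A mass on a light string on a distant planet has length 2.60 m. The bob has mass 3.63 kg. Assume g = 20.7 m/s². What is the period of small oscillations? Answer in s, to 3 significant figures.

T = 2π√(L/g) = 2π√(2.60/20.7) = 2π × 0.3544 = 2.23 s.

2.23 s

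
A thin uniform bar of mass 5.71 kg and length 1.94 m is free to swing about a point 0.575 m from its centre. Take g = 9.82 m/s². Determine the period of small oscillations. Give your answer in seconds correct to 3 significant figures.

2.12 s

For a physical pendulum T = 2π√(I/(mgd)), with d = 0.5750 m from pivot to centre of mass.
I_cm = mL²/12 = 5.71 × 1.94²/12 = 1.791 kg·m²; I = I_cm + md² = 1.791 + 5.71 × 0.5750² = 3.679 kg·m².
T = 2π√(3.679/(5.71 × 9.82 × 0.5750)) = 2.12 s.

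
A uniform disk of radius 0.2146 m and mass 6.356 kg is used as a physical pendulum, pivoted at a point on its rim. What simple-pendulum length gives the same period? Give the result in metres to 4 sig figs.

The equivalent simple-pendulum length is L_eq = I/(md), where I is about the pivot and d = 0.21460 m.
I_cm = ½mR² = 0.14636 kg·m², so I = I_cm + md² = 0.14636 + 0.29271 = 0.43907 kg·m².
L_eq = 0.43907/(6.356 × 0.21460) = 0.3219 m.

0.3219 m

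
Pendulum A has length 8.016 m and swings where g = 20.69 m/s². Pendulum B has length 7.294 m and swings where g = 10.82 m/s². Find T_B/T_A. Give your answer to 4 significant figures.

T = 2π√(L/g), so T_B/T_A = √((L_B/g_B)/(L_A/g_A)) = √((7.294/10.82)/(8.016/20.69)) = 1.319.

1.319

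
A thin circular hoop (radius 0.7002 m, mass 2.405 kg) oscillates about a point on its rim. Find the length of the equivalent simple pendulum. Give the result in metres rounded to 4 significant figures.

1.400 m

The equivalent simple-pendulum length is L_eq = I/(md), where I is about the pivot and d = 0.70020 m.
I_cm = mR² = 1.1791 kg·m², so I = I_cm + md² = 1.1791 + 1.1791 = 2.3582 kg·m².
L_eq = 2.3582/(2.405 × 0.70020) = 1.400 m.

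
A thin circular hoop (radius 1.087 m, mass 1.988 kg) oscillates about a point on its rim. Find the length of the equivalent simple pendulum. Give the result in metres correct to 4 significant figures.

2.174 m

The equivalent simple-pendulum length is L_eq = I/(md), where I is about the pivot and d = 1.0870 m.
I_cm = mR² = 2.3490 kg·m², so I = I_cm + md² = 2.3490 + 2.3490 = 4.6979 kg·m².
L_eq = 4.6979/(1.988 × 1.0870) = 2.174 m.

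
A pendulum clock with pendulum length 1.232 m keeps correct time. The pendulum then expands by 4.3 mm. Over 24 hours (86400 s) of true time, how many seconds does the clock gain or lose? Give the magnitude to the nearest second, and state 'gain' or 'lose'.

lose 150 s

T ∝ √L, so T'/T = √(1.23630/1.232) = 1.00174.
In 86400 s of true time the clock registers 86400/1.00174 = 86249.6 s, so it loses 150 s.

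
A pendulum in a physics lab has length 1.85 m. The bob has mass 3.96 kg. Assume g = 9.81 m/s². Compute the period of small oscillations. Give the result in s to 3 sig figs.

2.73 s

T = 2π√(L/g) = 2π√(1.85/9.81) = 2π × 0.4343 = 2.73 s.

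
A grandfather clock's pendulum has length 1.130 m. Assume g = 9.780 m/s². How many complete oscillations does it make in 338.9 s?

158

T = 2π√(L/g) = 2π√(1.130/9.780) = 2.1357 s.
Number of complete oscillations = ⌊338.9/2.1357⌋ = ⌊158.68⌋ = 158.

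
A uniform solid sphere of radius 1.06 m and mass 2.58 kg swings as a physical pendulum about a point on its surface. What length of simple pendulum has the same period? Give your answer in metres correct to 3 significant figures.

1.48 m

The equivalent simple-pendulum length is L_eq = I/(md), where I is about the pivot and d = 1.060 m.
I_cm = (2/5)mR² = 1.160 kg·m², so I = I_cm + md² = 1.160 + 2.899 = 4.058 kg·m².
L_eq = 4.058/(2.58 × 1.060) = 1.48 m.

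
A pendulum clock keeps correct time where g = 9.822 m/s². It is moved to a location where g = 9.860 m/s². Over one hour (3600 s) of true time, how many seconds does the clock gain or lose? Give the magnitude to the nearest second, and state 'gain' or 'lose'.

gain 7 s

The clock's period scales as T ∝ 1/√g, so T'/T = √(9.822/9.860) = 0.998071.
In 3600 s of true time the clock registers 3600/0.998071 = 3607.0 s, so it gains 7 s.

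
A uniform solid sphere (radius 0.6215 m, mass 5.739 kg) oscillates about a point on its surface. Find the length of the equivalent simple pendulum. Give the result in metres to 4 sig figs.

0.8701 m

The equivalent simple-pendulum length is L_eq = I/(md), where I is about the pivot and d = 0.62150 m.
I_cm = (2/5)mR² = 0.88670 kg·m², so I = I_cm + md² = 0.88670 + 2.2168 = 3.1035 kg·m².
L_eq = 3.1035/(5.739 × 0.62150) = 0.8701 m.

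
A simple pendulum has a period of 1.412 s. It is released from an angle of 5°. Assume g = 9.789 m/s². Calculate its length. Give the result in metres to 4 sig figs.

From T = 2π√(L/g), L = gT²/(4π²) = 9.789 × 1.4120²/(4π²) = 0.4944 m.

0.4944 m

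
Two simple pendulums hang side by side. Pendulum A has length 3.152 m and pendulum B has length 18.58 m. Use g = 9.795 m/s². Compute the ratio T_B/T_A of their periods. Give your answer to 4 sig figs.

T ∝ √L, so T_B/T_A = √(L_B/L_A) = √(18.58/3.152) = 2.428.

2.428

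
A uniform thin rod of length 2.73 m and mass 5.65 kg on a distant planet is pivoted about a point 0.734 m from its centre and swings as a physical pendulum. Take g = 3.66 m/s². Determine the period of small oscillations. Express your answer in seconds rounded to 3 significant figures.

For a physical pendulum T = 2π√(I/(mgd)), with d = 0.7340 m from pivot to centre of mass.
I_cm = mL²/12 = 5.65 × 2.73²/12 = 3.509 kg·m²; I = I_cm + md² = 3.509 + 5.65 × 0.7340² = 6.553 kg·m².
T = 2π√(6.553/(5.65 × 3.66 × 0.7340)) = 4.13 s.

4.13 s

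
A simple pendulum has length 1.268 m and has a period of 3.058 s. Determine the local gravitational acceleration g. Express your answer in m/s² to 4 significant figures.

5.353 m/s²

From T = 2π√(L/g), g = 4π²L/T² = 4π² × 1.268/3.0580² = 5.353 m/s².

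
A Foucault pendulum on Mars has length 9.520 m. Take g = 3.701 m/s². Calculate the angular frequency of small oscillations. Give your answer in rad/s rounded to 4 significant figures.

0.6235 rad/s

ω = √(g/L) = √(3.701/9.520) = 0.6235 rad/s.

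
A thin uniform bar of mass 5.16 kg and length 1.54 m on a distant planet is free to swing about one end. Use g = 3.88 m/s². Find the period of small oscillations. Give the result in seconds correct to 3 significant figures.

For a physical pendulum T = 2π√(I/(mgd)), with d = 0.7700 m from pivot to centre of mass.
I_cm = mL²/12 = 5.16 × 1.54²/12 = 1.020 kg·m²; I = I_cm + md² = 1.020 + 5.16 × 0.7700² = 4.079 kg·m².
T = 2π√(4.079/(5.16 × 3.88 × 0.7700)) = 3.23 s.

3.23 s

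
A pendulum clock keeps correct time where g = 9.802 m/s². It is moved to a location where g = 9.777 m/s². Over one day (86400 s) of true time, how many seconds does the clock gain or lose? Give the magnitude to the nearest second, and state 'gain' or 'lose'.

The clock's period scales as T ∝ 1/√g, so T'/T = √(9.802/9.777) = 1.00128.
In 86400 s of true time the clock registers 86400/1.00128 = 86289.7 s, so it loses 110 s.

lose 110 s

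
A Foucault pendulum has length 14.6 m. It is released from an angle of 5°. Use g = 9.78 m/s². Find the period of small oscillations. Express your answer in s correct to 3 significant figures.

7.68 s

T = 2π√(L/g) = 2π√(14.6/9.78) = 2π × 1.222 = 7.68 s.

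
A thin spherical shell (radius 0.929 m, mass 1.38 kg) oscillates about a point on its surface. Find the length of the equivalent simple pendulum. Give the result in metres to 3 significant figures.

The equivalent simple-pendulum length is L_eq = I/(md), where I is about the pivot and d = 0.9290 m.
I_cm = (2/3)mR² = 0.7940 kg·m², so I = I_cm + md² = 0.7940 + 1.191 = 1.985 kg·m².
L_eq = 1.985/(1.38 × 0.9290) = 1.55 m.

1.55 m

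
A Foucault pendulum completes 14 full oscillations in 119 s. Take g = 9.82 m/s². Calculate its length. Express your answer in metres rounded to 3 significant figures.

T = 119/14 = 8.500 s.
From T = 2π√(L/g), L = gT²/(4π²) = 9.82 × 8.500²/(4π²) = 18.0 m.

18.0 m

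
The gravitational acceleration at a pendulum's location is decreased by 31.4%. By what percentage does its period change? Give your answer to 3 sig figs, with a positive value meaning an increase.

T ∝ 1/√g, so T'/T = 1/√(0.6860) = 1.207.
Percentage change in T = (1.207 − 1) × 100% = 20.7%.

20.7%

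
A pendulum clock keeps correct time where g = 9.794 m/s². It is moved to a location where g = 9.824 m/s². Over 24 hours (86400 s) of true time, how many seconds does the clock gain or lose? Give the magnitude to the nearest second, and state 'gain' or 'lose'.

gain 132 s

The clock's period scales as T ∝ 1/√g, so T'/T = √(9.794/9.824) = 0.998472.
In 86400 s of true time the clock registers 86400/0.998472 = 86532.2 s, so it gains 132 s.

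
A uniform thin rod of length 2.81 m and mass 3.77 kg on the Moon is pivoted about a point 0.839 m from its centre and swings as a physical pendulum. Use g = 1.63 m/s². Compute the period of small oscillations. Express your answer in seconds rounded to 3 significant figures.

For a physical pendulum T = 2π√(I/(mgd)), with d = 0.8390 m from pivot to centre of mass.
I_cm = mL²/12 = 3.77 × 2.81²/12 = 2.481 kg·m²; I = I_cm + md² = 2.481 + 3.77 × 0.8390² = 5.134 kg·m².
T = 2π√(5.134/(3.77 × 1.63 × 0.8390)) = 6.27 s.

6.27 s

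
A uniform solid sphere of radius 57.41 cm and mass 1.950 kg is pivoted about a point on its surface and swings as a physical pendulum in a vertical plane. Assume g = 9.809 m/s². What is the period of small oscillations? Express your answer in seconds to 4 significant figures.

1.799 s

I_cm = (2/5)mr² = 0.25708 kg·m². The pivot is at distance d = 0.5741 m from the centre of mass.
By the parallel-axis theorem, I = I_cm + md² = 0.25708 + 0.64270 = 0.89978 kg·m².
T = 2π√(I/(mgd)) = 2π√(0.89978/(1.950 × 9.809 × 0.5741)) = 1.799 s.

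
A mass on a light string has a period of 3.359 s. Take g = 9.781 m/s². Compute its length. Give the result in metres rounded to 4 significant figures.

From T = 2π√(L/g), L = gT²/(4π²) = 9.781 × 3.3590²/(4π²) = 2.795 m.

2.795 m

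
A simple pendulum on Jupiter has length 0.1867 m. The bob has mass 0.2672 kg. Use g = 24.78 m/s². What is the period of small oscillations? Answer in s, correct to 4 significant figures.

0.5454 s

T = 2π√(L/g) = 2π√(0.1867/24.78) = 2π × 0.086800 = 0.5454 s.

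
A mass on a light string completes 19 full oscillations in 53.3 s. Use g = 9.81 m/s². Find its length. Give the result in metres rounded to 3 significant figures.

T = 53.3/19 = 2.805 s.
From T = 2π√(L/g), L = gT²/(4π²) = 9.81 × 2.805²/(4π²) = 1.96 m.

1.96 m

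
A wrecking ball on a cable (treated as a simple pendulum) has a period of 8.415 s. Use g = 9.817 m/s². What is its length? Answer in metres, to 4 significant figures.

17.61 m

From T = 2π√(L/g), L = gT²/(4π²) = 9.817 × 8.4150²/(4π²) = 17.61 m.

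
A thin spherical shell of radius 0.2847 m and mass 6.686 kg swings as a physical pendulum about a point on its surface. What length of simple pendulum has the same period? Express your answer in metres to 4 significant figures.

0.4745 m

The equivalent simple-pendulum length is L_eq = I/(md), where I is about the pivot and d = 0.28470 m.
I_cm = (2/3)mR² = 0.36129 kg·m², so I = I_cm + md² = 0.36129 + 0.54193 = 0.90321 kg·m².
L_eq = 0.90321/(6.686 × 0.28470) = 0.4745 m.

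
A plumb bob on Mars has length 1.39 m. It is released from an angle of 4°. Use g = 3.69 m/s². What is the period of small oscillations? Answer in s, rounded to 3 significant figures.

3.86 s

T = 2π√(L/g) = 2π√(1.39/3.69) = 2π × 0.6138 = 3.86 s.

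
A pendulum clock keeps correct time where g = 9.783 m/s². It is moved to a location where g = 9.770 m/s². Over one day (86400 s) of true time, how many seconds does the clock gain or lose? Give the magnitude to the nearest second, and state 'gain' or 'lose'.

The clock's period scales as T ∝ 1/√g, so T'/T = √(9.783/9.770) = 1.00067.
In 86400 s of true time the clock registers 86400/1.00067 = 86342.6 s, so it loses 57 s.

lose 57 s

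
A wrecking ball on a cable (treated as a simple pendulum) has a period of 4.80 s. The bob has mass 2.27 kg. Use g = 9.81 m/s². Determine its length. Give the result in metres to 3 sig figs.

From T = 2π√(L/g), L = gT²/(4π²) = 9.81 × 4.800²/(4π²) = 5.73 m.

5.73 m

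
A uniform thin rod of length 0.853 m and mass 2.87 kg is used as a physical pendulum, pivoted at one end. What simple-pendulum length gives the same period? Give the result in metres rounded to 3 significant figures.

The equivalent simple-pendulum length is L_eq = I/(md), where I is about the pivot and d = 0.4265 m.
I_cm = (1/12)mL² = 0.1740 kg·m², so I = I_cm + md² = 0.1740 + 0.5221 = 0.6961 kg·m².
L_eq = 0.6961/(2.87 × 0.4265) = 0.569 m.

0.569 m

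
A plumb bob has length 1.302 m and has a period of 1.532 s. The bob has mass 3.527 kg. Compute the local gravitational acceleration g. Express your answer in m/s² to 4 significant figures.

From T = 2π√(L/g), g = 4π²L/T² = 4π² × 1.302/1.5320² = 21.90 m/s².

21.90 m/s²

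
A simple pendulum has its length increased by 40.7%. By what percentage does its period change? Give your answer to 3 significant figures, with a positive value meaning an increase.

18.6%

T ∝ √L, so T'/T = √(1.407) = 1.186.
Percentage change in T = (1.186 − 1) × 100% = 18.6%.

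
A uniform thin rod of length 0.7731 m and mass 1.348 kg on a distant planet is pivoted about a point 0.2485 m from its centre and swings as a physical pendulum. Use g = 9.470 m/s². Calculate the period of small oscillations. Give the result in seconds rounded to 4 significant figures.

1.368 s

For a physical pendulum T = 2π√(I/(mgd)), with d = 0.24850 m from pivot to centre of mass.
I_cm = mL²/12 = 1.348 × 0.7731²/12 = 0.067140 kg·m²; I = I_cm + md² = 0.067140 + 1.348 × 0.24850² = 0.15038 kg·m².
T = 2π√(0.15038/(1.348 × 9.470 × 0.24850)) = 1.368 s.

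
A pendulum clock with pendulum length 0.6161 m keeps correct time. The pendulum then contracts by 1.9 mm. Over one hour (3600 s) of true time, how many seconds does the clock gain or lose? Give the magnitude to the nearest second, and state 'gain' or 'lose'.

gain 6 s

T ∝ √L, so T'/T = √(0.61420/0.6161) = 0.998457.
In 3600 s of true time the clock registers 3600/0.998457 = 3605.6 s, so it gains 6 s.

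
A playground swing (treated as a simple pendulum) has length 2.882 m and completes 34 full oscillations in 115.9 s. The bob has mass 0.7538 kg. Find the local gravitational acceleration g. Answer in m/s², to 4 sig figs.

9.791 m/s²

T = 115.9/34 = 3.4088 s.
From T = 2π√(L/g), g = 4π²L/T² = 4π² × 2.882/3.4088² = 9.791 m/s².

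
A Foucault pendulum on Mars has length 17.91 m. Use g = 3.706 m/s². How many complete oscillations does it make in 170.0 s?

12

T = 2π√(L/g) = 2π√(17.91/3.706) = 13.813 s.
Number of complete oscillations = ⌊170.0/13.813⌋ = ⌊12.308⌋ = 12.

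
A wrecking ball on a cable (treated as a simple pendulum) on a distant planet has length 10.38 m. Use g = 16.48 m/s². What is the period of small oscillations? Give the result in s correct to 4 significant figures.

T = 2π√(L/g) = 2π√(10.38/16.48) = 2π × 0.79363 = 4.987 s.

4.987 s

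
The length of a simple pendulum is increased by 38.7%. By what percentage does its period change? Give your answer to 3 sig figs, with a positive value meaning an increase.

17.8%

T ∝ √L, so T'/T = √(1.387) = 1.178.
Percentage change in T = (1.178 − 1) × 100% = 17.8%.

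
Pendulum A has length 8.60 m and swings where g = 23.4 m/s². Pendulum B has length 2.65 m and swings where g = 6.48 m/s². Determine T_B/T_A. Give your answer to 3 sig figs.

1.05

T = 2π√(L/g), so T_B/T_A = √((L_B/g_B)/(L_A/g_A)) = √((2.65/6.48)/(8.60/23.4)) = 1.05.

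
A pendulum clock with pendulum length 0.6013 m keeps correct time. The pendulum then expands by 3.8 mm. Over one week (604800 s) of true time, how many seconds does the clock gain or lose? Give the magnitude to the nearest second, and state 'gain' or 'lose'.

T ∝ √L, so T'/T = √(0.60510/0.6013) = 1.00315.
In 604800 s of true time the clock registers 604800/1.00315 = 602898.0 s, so it loses 1902 s.

lose 1902 s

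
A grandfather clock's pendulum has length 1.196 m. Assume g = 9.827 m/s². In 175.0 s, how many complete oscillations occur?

T = 2π√(L/g) = 2π√(1.196/9.827) = 2.1920 s.
Number of complete oscillations = ⌊175.0/2.1920⌋ = ⌊79.837⌋ = 79.

79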